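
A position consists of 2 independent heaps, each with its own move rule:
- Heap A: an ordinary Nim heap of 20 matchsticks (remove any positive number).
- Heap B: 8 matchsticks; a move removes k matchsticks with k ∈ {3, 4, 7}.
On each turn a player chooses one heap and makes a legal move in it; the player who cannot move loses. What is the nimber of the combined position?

Heap A is a plain Nim heap of size 20, so its Grundy value is 20.
Build the Grundy sequence for heap B with g(k) = mex{g(k−s) : s ∈ {3, 4, 7}, s ≤ k}:
k:     0  1  2  3  4  5  6  7  8
g(k):  0  0  0  1  1  1  2  2  2
So g(8) = 2.
By the Sprague-Grundy theorem, the Grundy value of a sum of independent games is the XOR of the component values.
Combined value = 20 XOR 2 = 22.

22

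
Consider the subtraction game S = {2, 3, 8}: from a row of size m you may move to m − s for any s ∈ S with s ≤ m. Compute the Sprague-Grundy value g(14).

2

Build the Grundy sequence with g(k) = mex{g(k−s) : s ∈ {2, 3, 8}, s ≤ k}:
g(0) = mex{} = 0
g(1) = mex{} = 0
g(2) = mex{0} = 1
g(3) = mex{0} = 1
g(4) = mex{0,1} = 2
g(5) = mex{1} = 0
g(6) = mex{1,2} = 0
g(7) = mex{0,2} = 1
g(8) = mex{0} = 1
g(9) = mex{0,1} = 2
g(10) = mex{1} = 0
g(11) = mex{1,2} = 0
g(12) = mex{0,2} = 1
g(13) = mex{0} = 1
g(14) = mex{0,1} = 2
So g(14) = 2.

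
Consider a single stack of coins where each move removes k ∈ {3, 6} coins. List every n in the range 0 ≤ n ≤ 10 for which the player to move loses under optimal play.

Compute g(0), g(1), … for moves {3, 6}:
g(0) = mex{} = 0
g(1) = mex{} = 0
g(2) = mex{} = 0
g(3) = mex{0} = 1
g(4) = mex{0} = 1
g(5) = mex{0} = 1
g(6) = mex{0,1} = 2
g(7) = mex{0,1} = 2
g(8) = mex{0,1} = 2
g(9) = mex{1,2} = 0
g(10) = mex{1,2} = 0
The P-positions (g = 0) in 0..10 are 0, 1, 2, 9, 10.

0, 1, 2, 9, 10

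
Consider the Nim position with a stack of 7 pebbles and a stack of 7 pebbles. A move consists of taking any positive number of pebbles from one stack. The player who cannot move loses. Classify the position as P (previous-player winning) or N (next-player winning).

P-position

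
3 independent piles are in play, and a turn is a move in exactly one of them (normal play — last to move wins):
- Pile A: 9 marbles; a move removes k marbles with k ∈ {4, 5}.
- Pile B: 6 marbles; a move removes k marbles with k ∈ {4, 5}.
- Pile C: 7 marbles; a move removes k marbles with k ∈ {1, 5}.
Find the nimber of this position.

0

Build the Grundy sequence for pile A with g(k) = mex{g(k−s) : s ∈ {4, 5}, s ≤ k}:
g(0) = mex{} = 0
g(1) = mex{} = 0
g(2) = mex{} = 0
g(3) = mex{} = 0
g(4) = mex{0} = 1
g(5) = mex{0} = 1
g(6) = mex{0} = 1
g(7) = mex{0} = 1
g(8) = mex{0,1} = 2
g(9) = mex{1} = 0
So g(9) = 0.
Build the Grundy sequence for pile B with g(k) = mex{g(k−s) : s ∈ {4, 5}, s ≤ k}:
g(0) = mex{} = 0
g(1) = mex{} = 0
g(2) = mex{} = 0
g(3) = mex{} = 0
g(4) = mex{0} = 1
g(5) = mex{0} = 1
g(6) = mex{0} = 1
So g(6) = 1.
For pile C, compute g(0), g(1), … with moves {1, 5}:
g(0) = mex{} = 0
g(1) = mex{0} = 1
g(2) = mex{1} = 0
g(3) = mex{0} = 1
g(4) = mex{1} = 0
g(5) = mex{0} = 1
g(6) = mex{1} = 0
g(7) = mex{0} = 1
So g(7) = 1.
By the Sprague-Grundy theorem, the Grundy value of a sum of independent games is the XOR of the component values.
Combined value = 0 XOR 1 XOR 1 = 0.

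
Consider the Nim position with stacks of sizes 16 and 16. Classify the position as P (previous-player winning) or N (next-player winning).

Compute the nim-sum pairwise:
16 ^ 16 = 0
The nim-sum is 0, so this is a P-position: the player to move is in a losing position under optimal play.

P-position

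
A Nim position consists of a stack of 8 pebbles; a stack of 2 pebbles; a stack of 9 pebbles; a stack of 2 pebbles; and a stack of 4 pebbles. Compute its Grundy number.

Compute the nim-sum pairwise:
8 ^ 2 = 10
10 ^ 9 = 3
3 ^ 2 = 1
1 ^ 4 = 5

5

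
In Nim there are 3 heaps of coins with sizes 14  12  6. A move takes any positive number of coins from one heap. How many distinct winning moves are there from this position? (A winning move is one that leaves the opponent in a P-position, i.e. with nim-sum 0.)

Write each in binary and XOR column by column:
  1110  (14)
  1100  (12)
  0110  (6)
  ----
  0100  (4)
The overall nim-sum is X = 4. A heap of size p has a winning move iff p XOR X < p (reduce it to p XOR X).
  14: 14 XOR 4 = 10 < 14 — winning move (to 10).
  12: 12 XOR 4 = 8 < 12 — winning move (to 8).
  6: 6 XOR 4 = 2 < 6 — winning move (to 2).
That gives 3 winning moves.

3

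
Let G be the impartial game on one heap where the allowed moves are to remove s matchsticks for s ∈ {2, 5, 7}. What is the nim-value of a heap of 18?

Grundy values for subtraction set {2, 5, 7}:
k:     0  1  2  3  4  5  6  7  8  9 10 11 12 13 14 15 16 17 18
g(k):  0  0  1  1  0  2  1  3  2  2  0  3  1  0  0  1  1  2  2
So g(18) = 2.

2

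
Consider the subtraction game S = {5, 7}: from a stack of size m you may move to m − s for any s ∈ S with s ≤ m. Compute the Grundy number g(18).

Grundy values for subtraction set {5, 7}:
k:     0  1  2  3  4  5  6  7  8  9 10 11 12 13 14 15 16 17 18
g(k):  0  0  0  0  0  1  1  1  1  1  2  2  0  0  0  0  0  1  1
So g(18) = 1.

1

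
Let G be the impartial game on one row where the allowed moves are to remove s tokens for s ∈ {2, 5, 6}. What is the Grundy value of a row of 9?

2

Build the Grundy sequence with g(k) = mex{g(k−s) : s ∈ {2, 5, 6}, s ≤ k}:
g(0) = mex{} = 0
g(1) = mex{} = 0
g(2) = mex{0} = 1
g(3) = mex{0} = 1
g(4) = mex{1} = 0
g(5) = mex{0,1} = 2
g(6) = mex{0} = 1
g(7) = mex{0,1,2} = 3
g(8) = mex{1} = 0
g(9) = mex{0,1,3} = 2
So g(9) = 2.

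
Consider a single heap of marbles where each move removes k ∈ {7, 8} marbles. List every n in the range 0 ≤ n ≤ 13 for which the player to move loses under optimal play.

0, 1, 2, 3, 4, 5, 6

Compute g(0), g(1), … for moves {7, 8}:
k:     0  1  2  3  4  5  6  7  8  9 10 11 12 13
g(k):  0  0  0  0  0  0  0  1  1  1  1  1  1  1
The P-positions (g = 0) in 0..13 are 0, 1, 2, 3, 4, 5, 6.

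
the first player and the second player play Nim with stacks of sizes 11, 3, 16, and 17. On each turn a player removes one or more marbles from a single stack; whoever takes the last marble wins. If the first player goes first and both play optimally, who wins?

the first player wins

Bitwise XOR of the heap sizes:
  01011  (11)
  00011  (3)
  10000  (16)
  10001  (17)
  -----
  01001  (9)
The nim-sum is 9 ≠ 0, so this is an N-position: the player to move can win; the first player has a winning move.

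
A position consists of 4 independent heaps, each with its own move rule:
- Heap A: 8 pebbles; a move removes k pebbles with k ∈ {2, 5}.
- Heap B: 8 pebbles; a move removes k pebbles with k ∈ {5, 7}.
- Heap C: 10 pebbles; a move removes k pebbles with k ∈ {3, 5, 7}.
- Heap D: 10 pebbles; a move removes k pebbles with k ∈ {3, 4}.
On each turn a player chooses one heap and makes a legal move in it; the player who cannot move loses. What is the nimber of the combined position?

Grundy values for heap A (subtraction set {2, 5}):
g(0) = mex{} = 0
g(1) = mex{} = 0
g(2) = mex{0} = 1
g(3) = mex{0} = 1
g(4) = mex{1} = 0
g(5) = mex{0,1} = 2
g(6) = mex{0} = 1
g(7) = mex{1,2} = 0
g(8) = mex{1} = 0
So g(8) = 0.
Grundy values for heap B (subtraction set {5, 7}):
k:     0  1  2  3  4  5  6  7  8
g(k):  0  0  0  0  0  1  1  1  1
So g(8) = 1.
For heap C, compute g(0), g(1), … with moves {3, 5, 7}:
g(0) = mex{} = 0
g(1) = mex{} = 0
g(2) = mex{} = 0
g(3) = mex{0} = 1
g(4) = mex{0} = 1
g(5) = mex{0} = 1
g(6) = mex{0,1} = 2
g(7) = mex{0,1} = 2
g(8) = mex{0,1} = 2
g(9) = mex{0,1,2} = 3
g(10) = mex{1,2} = 0
So g(10) = 0.
Grundy values for heap D (subtraction set {3, 4}):
k:     0  1  2  3  4  5  6  7  8  9 10
g(k):  0  0  0  1  1  1  2  0  0  0  1
So g(10) = 1.
By the Sprague-Grundy theorem, the Grundy value of a sum of independent games is the XOR of the component values.
Combined value = 0 ⊕ 1 ⊕ 0 ⊕ 1 = 0.

0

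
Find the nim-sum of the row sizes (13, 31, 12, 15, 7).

Compute the nim-sum pairwise:
13 ^ 31 = 18
18 ^ 12 = 30
30 ^ 15 = 17
17 ^ 7 = 22

22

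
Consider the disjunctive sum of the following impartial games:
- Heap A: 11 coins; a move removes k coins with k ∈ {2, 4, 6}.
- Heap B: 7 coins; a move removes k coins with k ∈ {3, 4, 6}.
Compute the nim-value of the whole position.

For heap A, compute g(0), g(1), … with moves {2, 4, 6}:
g(0) = mex{} = 0
g(1) = mex{} = 0
g(2) = mex{0} = 1
g(3) = mex{0} = 1
g(4) = mex{0,1} = 2
g(5) = mex{0,1} = 2
g(6) = mex{0,1,2} = 3
g(7) = mex{0,1,2} = 3
g(8) = mex{1,2,3} = 0
g(9) = mex{1,2,3} = 0
g(10) = mex{0,2,3} = 1
g(11) = mex{0,2,3} = 1
So g(11) = 1.
Grundy values for heap B (subtraction set {3, 4, 6}):
k:     0  1  2  3  4  5  6  7
g(k):  0  0  0  1  1  1  2  2
So g(7) = 2.
The value of a disjunctive sum is the nim-sum of the parts.
Combined value = 1 ⊕ 2 = 3.

3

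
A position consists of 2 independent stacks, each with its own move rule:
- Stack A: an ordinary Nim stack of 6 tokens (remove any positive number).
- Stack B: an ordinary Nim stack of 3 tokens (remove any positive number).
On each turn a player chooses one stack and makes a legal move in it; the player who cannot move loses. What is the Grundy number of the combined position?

Stack A is a plain Nim stack of size 6, so its Grundy value is 6.
Stack B is a plain Nim stack of size 3, so its Grundy value is 3.
The value of a disjunctive sum is the nim-sum of the parts.
Combined value = 6 ⊕ 3 = 5.

5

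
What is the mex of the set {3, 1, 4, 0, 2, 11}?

The values 0, 1, 2, 3, 4 are all present; 5 is the first non-negative integer missing from the set.

5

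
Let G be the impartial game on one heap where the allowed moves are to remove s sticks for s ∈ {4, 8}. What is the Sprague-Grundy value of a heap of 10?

Grundy values for subtraction set {4, 8}:
k:     0  1  2  3  4  5  6  7  8  9 10
g(k):  0  0  0  0  1  1  1  1  2  2  2
So g(10) = 2.

2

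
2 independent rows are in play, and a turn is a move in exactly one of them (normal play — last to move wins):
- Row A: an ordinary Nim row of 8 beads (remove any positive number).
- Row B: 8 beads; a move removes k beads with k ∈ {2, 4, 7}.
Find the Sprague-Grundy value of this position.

9

Row A is a plain Nim row of size 8, so its Grundy value is 8.
For row B, compute g(0), g(1), … with moves {2, 4, 7}:
g(0) = mex{} = 0
g(1) = mex{} = 0
g(2) = mex{0} = 1
g(3) = mex{0} = 1
g(4) = mex{0,1} = 2
g(5) = mex{0,1} = 2
g(6) = mex{1,2} = 0
g(7) = mex{0,1,2} = 3
g(8) = mex{0,2} = 1
So g(8) = 1.
By the Sprague-Grundy theorem, the Grundy value of a sum of independent games is the XOR of the component values.
Combined value = 8 ⊕ 1 = 9.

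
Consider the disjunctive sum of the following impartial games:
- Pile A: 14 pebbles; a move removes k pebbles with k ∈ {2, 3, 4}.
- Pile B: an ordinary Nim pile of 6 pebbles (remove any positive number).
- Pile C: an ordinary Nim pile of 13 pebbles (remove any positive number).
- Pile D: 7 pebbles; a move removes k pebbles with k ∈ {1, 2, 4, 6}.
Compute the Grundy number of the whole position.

For pile A, compute g(0), g(1), … with moves {2, 3, 4}:
k:     0  1  2  3  4  5  6  7  8  9 10 11 12 13 14
g(k):  0  0  1  1  2  2  0  0  1  1  2  2  0  0  1
So g(14) = 1.
Pile B is a plain Nim pile of size 6, so its Grundy value is 6.
Pile C is a plain Nim pile of size 13, so its Grundy value is 13.
Grundy values for pile D (subtraction set {1, 2, 4, 6}):
k:     0  1  2  3  4  5  6  7
g(k):  0  1  2  0  1  2  3  4
So g(7) = 4.
The value of a disjunctive sum is the nim-sum of the parts.
Combined value = 1 XOR 6 XOR 13 XOR 4 = 14.

14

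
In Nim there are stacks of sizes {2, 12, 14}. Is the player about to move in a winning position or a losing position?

Losing position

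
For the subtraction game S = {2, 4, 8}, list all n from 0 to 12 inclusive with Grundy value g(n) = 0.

Grundy values for subtraction set {2, 4, 8}:
g(0) = mex{} = 0
g(1) = mex{} = 0
g(2) = mex{0} = 1
g(3) = mex{0} = 1
g(4) = mex{0,1} = 2
g(5) = mex{0,1} = 2
g(6) = mex{1,2} = 0
g(7) = mex{1,2} = 0
g(8) = mex{0,2} = 1
g(9) = mex{0,2} = 1
g(10) = mex{0,1} = 2
g(11) = mex{0,1} = 2
g(12) = mex{1,2} = 0
The P-positions (g = 0) in 0..12 are 0, 1, 6, 7, 12.

0, 1, 6, 7, 12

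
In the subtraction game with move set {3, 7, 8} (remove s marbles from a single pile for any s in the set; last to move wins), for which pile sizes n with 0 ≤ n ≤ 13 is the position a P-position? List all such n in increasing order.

0, 1, 2, 6, 11, 12

Compute g(0), g(1), … for moves {3, 7, 8}:
g(0) = mex{} = 0
g(1) = mex{} = 0
g(2) = mex{} = 0
g(3) = mex{0} = 1
g(4) = mex{0} = 1
g(5) = mex{0} = 1
g(6) = mex{1} = 0
g(7) = mex{0,1} = 2
g(8) = mex{0,1} = 2
g(9) = mex{0} = 1
g(10) = mex{0,1,2} = 3
g(11) = mex{1,2} = 0
g(12) = mex{1} = 0
g(13) = mex{0,1,3} = 2
The P-positions (g = 0) in 0..13 are 0, 1, 2, 6, 11, 12.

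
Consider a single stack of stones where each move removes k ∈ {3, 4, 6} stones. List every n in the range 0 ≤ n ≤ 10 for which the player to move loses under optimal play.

0, 1, 2, 9, 10

Compute g(0), g(1), … for moves {3, 4, 6}:
k:     0  1  2  3  4  5  6  7  8  9 10
g(k):  0  0  0  1  1  1  2  2  2  0  0
The P-positions (g = 0) in 0..10 are 0, 1, 2, 9, 10.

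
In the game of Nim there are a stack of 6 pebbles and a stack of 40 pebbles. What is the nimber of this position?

Compute the nim-sum pairwise:
6 ^ 40 = 46

46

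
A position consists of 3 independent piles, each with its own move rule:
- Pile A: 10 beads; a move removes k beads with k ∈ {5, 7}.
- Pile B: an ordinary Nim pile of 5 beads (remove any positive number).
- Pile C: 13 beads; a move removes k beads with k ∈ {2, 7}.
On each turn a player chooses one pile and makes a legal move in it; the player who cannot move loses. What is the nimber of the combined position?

7

Build the Grundy sequence for pile A with g(k) = mex{g(k−s) : s ∈ {5, 7}, s ≤ k}:
g(0) = mex{} = 0
g(1) = mex{} = 0
g(2) = mex{} = 0
g(3) = mex{} = 0
g(4) = mex{} = 0
g(5) = mex{0} = 1
g(6) = mex{0} = 1
g(7) = mex{0} = 1
g(8) = mex{0} = 1
g(9) = mex{0} = 1
g(10) = mex{0,1} = 2
So g(10) = 2.
Pile B is a plain Nim pile of size 5, so its Grundy value is 5.
For pile C, compute g(0), g(1), … with moves {2, 7}:
k:     0  1  2  3  4  5  6  7  8  9 10 11 12 13
g(k):  0  0  1  1  0  0  1  1  2  0  0  1  1  0
So g(13) = 0.
By the Sprague-Grundy theorem, the Grundy value of a sum of independent games is the XOR of the component values.
Combined value = 2 ⊕ 5 ⊕ 0 = 7.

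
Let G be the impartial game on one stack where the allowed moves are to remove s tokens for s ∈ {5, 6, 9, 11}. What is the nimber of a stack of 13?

2

Build the Grundy sequence with g(k) = mex{g(k−s) : s ∈ {5, 6, 9, 11}, s ≤ k}:
g(0) = mex{} = 0
g(1) = mex{} = 0
g(2) = mex{} = 0
g(3) = mex{} = 0
g(4) = mex{} = 0
g(5) = mex{0} = 1
g(6) = mex{0} = 1
g(7) = mex{0} = 1
g(8) = mex{0} = 1
g(9) = mex{0} = 1
g(10) = mex{0,1} = 2
g(11) = mex{0,1} = 2
g(12) = mex{0,1} = 2
g(13) = mex{0,1} = 2
So g(13) = 2.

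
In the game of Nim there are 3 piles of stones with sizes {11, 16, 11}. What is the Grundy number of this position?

16

In binary:
  01011  (11)
  10000  (16)
  01011  (11)
  -----
  10000  (16)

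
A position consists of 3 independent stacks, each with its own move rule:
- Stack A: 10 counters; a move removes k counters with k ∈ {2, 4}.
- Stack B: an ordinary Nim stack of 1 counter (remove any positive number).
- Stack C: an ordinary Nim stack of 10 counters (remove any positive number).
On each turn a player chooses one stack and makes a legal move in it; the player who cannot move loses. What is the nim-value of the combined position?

9

Build the Grundy sequence for stack A with g(k) = mex{g(k−s) : s ∈ {2, 4}, s ≤ k}:
g(0) = mex{} = 0
g(1) = mex{} = 0
g(2) = mex{0} = 1
g(3) = mex{0} = 1
g(4) = mex{0,1} = 2
g(5) = mex{0,1} = 2
g(6) = mex{1,2} = 0
g(7) = mex{1,2} = 0
g(8) = mex{0,2} = 1
g(9) = mex{0,2} = 1
g(10) = mex{0,1} = 2
So g(10) = 2.
Stack B is a plain Nim stack of size 1, so its Grundy value is 1.
Stack C is a plain Nim stack of size 10, so its Grundy value is 10.
By the Sprague-Grundy theorem, the Grundy value of a sum of independent games is the XOR of the component values.
Combined value = 2 ⊕ 1 ⊕ 10 = 9.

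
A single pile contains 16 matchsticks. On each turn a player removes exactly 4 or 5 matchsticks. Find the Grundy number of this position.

Compute g(0), g(1), … for moves {4, 5}:
k:     0  1  2  3  4  5  6  7  8  9 10 11 12 13 14 15 16
g(k):  0  0  0  0  1  1  1  1  2  0  0  0  0  1  1  1  1
So g(16) = 1.

1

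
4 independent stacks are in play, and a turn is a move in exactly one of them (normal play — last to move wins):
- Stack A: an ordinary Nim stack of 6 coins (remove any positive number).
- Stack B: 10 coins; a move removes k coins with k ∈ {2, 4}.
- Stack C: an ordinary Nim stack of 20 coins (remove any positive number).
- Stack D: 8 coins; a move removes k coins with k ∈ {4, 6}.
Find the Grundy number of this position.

Stack A is a plain Nim stack of size 6, so its Grundy value is 6.
Grundy values for stack B (subtraction set {2, 4}):
g(0) = mex{} = 0
g(1) = mex{} = 0
g(2) = mex{0} = 1
g(3) = mex{0} = 1
g(4) = mex{0,1} = 2
g(5) = mex{0,1} = 2
g(6) = mex{1,2} = 0
g(7) = mex{1,2} = 0
g(8) = mex{0,2} = 1
g(9) = mex{0,2} = 1
g(10) = mex{0,1} = 2
So g(10) = 2.
Stack C is a plain Nim stack of size 20, so its Grundy value is 20.
Grundy values for stack D (subtraction set {4, 6}):
k:     0  1  2  3  4  5  6  7  8
g(k):  0  0  0  0  1  1  1  1  2
So g(8) = 2.
The value of a disjunctive sum is the nim-sum of the parts.
Combined value = 6 XOR 2 XOR 20 XOR 2 = 18.

18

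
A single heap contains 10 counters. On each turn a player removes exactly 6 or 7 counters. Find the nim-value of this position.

Grundy values for subtraction set {6, 7}:
k:     0  1  2  3  4  5  6  7  8  9 10
g(k):  0  0  0  0  0  0  1  1  1  1  1
So g(10) = 1.

1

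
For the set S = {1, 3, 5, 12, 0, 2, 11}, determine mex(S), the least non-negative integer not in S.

The values 0, 1, 2, 3 are all present; 4 is the first non-negative integer missing from the set.

4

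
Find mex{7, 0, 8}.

1

0 is in the set but 1 is not, so the mex is 1.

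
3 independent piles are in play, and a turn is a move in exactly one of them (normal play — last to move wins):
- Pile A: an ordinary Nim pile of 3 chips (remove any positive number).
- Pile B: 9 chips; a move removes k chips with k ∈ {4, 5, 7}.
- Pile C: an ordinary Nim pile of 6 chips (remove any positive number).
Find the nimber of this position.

7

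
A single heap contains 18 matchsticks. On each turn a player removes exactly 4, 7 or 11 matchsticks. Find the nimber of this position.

0

Compute g(0), g(1), … for moves {4, 7, 11}:
k:     0  1  2  3  4  5  6  7  8  9 10 11 12 13 14 15 16 17 18
g(k):  0  0  0  0  1  1  1  1  2  2  2  2  3  3  3  0  0  0  0
So g(18) = 0.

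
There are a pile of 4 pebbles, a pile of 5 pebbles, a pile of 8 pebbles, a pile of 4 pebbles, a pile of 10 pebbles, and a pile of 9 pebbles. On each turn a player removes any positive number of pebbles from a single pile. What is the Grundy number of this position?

14

Compute the nim-sum pairwise:
4 XOR 5 = 1
1 XOR 8 = 9
9 XOR 4 = 13
13 XOR 10 = 7
7 XOR 9 = 14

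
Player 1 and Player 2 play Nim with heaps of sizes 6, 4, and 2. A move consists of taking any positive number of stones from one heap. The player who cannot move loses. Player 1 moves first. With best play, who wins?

Bitwise XOR of the heap sizes:
  110  (6)
  100  (4)
  010  (2)
  ---
  000  (0)
The nim-sum is 0, so this is a P-position: the player to move is in a losing position under optimal play; Player 1 is about to move from it and so loses — Player 2 wins.

Player 2 wins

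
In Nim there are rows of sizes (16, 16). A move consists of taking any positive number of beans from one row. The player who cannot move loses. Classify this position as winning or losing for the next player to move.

Losing position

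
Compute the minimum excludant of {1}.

0 is not in the set, so the mex is 0.

0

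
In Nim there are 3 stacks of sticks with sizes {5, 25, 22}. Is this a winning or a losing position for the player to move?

Nim-sum: 5 ^ 25 ^ 22 = 10.
The nim-sum is 10 ≠ 0, so this is an N-position: the player to move can win.

Winning position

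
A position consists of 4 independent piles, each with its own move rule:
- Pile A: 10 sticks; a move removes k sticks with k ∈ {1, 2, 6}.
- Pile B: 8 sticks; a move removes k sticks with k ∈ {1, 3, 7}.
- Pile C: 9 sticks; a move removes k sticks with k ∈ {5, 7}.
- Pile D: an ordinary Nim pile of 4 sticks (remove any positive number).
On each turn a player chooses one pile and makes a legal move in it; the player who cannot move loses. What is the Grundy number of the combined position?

5

Grundy values for pile A (subtraction set {1, 2, 6}):
k:     0  1  2  3  4  5  6  7  8  9 10
g(k):  0  1  2  0  1  2  3  0  1  2  0
So g(10) = 0.
For pile B, compute g(0), g(1), … with moves {1, 3, 7}:
k:     0  1  2  3  4  5  6  7  8
g(k):  0  1  0  1  0  1  0  1  0
So g(8) = 0.
Build the Grundy sequence for pile C with g(k) = mex{g(k−s) : s ∈ {5, 7}, s ≤ k}:
k:     0  1  2  3  4  5  6  7  8  9
g(k):  0  0  0  0  0  1  1  1  1  1
So g(9) = 1.
Pile D is a plain Nim pile of size 4, so its Grundy value is 4.
The value of a disjunctive sum is the nim-sum of the parts.
Combined value = 0 ⊕ 0 ⊕ 1 ⊕ 4 = 5.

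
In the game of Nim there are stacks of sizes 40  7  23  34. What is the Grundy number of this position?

26

Compute the nim-sum pairwise:
40 XOR 7 = 47
47 XOR 23 = 56
56 XOR 34 = 26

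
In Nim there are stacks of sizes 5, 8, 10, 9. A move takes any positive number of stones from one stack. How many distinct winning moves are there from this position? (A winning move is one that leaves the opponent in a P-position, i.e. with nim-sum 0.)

3

Nim-sum: 5 XOR 8 XOR 10 XOR 9 = 14.
The overall nim-sum is X = 14. A stack of size p has a winning move iff p XOR X < p (reduce it to p XOR X).
  5: 5 XOR 14 = 11 ≥ 5 — no move.
  8: 8 XOR 14 = 6 < 8 — winning move (to 6).
  10: 10 XOR 14 = 4 < 10 — winning move (to 4).
  9: 9 XOR 14 = 7 < 9 — winning move (to 7).
That gives 3 winning moves.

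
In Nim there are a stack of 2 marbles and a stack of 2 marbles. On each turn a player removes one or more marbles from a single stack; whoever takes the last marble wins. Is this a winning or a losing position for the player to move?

Losing position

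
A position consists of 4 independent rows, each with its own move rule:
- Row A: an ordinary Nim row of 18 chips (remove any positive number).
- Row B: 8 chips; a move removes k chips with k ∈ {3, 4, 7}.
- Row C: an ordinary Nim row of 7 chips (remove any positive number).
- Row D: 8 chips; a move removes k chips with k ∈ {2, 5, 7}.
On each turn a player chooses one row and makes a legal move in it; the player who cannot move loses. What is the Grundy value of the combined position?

21

Row A is a plain Nim row of size 18, so its Grundy value is 18.
For row B, compute g(0), g(1), … with moves {3, 4, 7}:
k:     0  1  2  3  4  5  6  7  8
g(k):  0  0  0  1  1  1  2  2  2
So g(8) = 2.
Row C is a plain Nim row of size 7, so its Grundy value is 7.
Build the Grundy sequence for row D with g(k) = mex{g(k−s) : s ∈ {2, 5, 7}, s ≤ k}:
g(0) = mex{} = 0
g(1) = mex{} = 0
g(2) = mex{0} = 1
g(3) = mex{0} = 1
g(4) = mex{1} = 0
g(5) = mex{0,1} = 2
g(6) = mex{0} = 1
g(7) = mex{0,1,2} = 3
g(8) = mex{0,1} = 2
So g(8) = 2.
By the Sprague-Grundy theorem, the Grundy value of a sum of independent games is the XOR of the component values.
Combined value = 18 ⊕ 2 ⊕ 7 ⊕ 2 = 21.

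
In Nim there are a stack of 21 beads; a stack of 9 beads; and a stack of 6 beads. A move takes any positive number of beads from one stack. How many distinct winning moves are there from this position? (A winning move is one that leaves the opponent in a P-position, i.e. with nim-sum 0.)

1

Compute the nim-sum pairwise:
21 ⊕ 9 = 28
28 ⊕ 6 = 26
The overall nim-sum is X = 26. A stack of size p has a winning move iff p XOR X < p (reduce it to p XOR X).
  21: 21 XOR 26 = 15 < 21 — winning move (to 15).
  9: 9 XOR 26 = 19 ≥ 9 — no move.
  6: 6 XOR 26 = 28 ≥ 6 — no move.
That gives 1 winning move.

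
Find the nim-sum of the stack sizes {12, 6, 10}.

0

Compute the nim-sum pairwise:
12 XOR 6 = 10
10 XOR 10 = 0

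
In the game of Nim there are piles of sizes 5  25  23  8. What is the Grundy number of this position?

3

Compute the nim-sum pairwise:
5 ^ 25 = 28
28 ^ 23 = 11
11 ^ 8 = 3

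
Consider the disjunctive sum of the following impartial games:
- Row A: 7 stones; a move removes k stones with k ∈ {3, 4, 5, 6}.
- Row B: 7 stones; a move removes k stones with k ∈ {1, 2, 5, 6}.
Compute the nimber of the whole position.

Build the Grundy sequence for row A with g(k) = mex{g(k−s) : s ∈ {3, 4, 5, 6}, s ≤ k}:
k:     0  1  2  3  4  5  6  7
g(k):  0  0  0  1  1  1  2  2
So g(7) = 2.
Grundy values for row B (subtraction set {1, 2, 5, 6}):
k:     0  1  2  3  4  5  6  7
g(k):  0  1  2  0  1  2  3  0
So g(7) = 0.
The value of a disjunctive sum is the nim-sum of the parts.
Combined value = 2 ⊕ 0 = 2.

2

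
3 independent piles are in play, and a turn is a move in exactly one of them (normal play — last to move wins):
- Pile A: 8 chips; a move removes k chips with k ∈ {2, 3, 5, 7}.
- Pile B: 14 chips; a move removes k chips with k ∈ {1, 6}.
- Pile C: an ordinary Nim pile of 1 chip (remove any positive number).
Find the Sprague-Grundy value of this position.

For pile A, compute g(0), g(1), … with moves {2, 3, 5, 7}:
g(0) = mex{} = 0
g(1) = mex{} = 0
g(2) = mex{0} = 1
g(3) = mex{0} = 1
g(4) = mex{0,1} = 2
g(5) = mex{0,1} = 2
g(6) = mex{0,1,2} = 3
g(7) = mex{0,1,2} = 3
g(8) = mex{0,1,2,3} = 4
So g(8) = 4.
For pile B, compute g(0), g(1), … with moves {1, 6}:
g(0) = mex{} = 0
g(1) = mex{0} = 1
g(2) = mex{1} = 0
g(3) = mex{0} = 1
g(4) = mex{1} = 0
g(5) = mex{0} = 1
g(6) = mex{0,1} = 2
g(7) = mex{1,2} = 0
g(8) = mex{0} = 1
g(9) = mex{1} = 0
g(10) = mex{0} = 1
g(11) = mex{1} = 0
g(12) = mex{0,2} = 1
g(13) = mex{0,1} = 2
g(14) = mex{1,2} = 0
So g(14) = 0.
Pile C is a plain Nim pile of size 1, so its Grundy value is 1.
The value of a disjunctive sum is the nim-sum of the parts.
Combined value = 4 ⊕ 0 ⊕ 1 = 5.

5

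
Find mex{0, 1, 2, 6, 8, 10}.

3

The values 0, 1, 2 are all present; 3 is the first non-negative integer missing from the set.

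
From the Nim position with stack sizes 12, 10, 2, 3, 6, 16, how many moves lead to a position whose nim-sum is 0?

Nim-sum: 12 ⊕ 10 ⊕ 2 ⊕ 3 ⊕ 6 ⊕ 16 = 17.
The overall nim-sum is X = 17. A stack of size p has a winning move iff p XOR X < p (reduce it to p XOR X).
  12: 12 XOR 17 = 29 ≥ 12 — no move.
  10: 10 XOR 17 = 27 ≥ 10 — no move.
  2: 2 XOR 17 = 19 ≥ 2 — no move.
  3: 3 XOR 17 = 18 ≥ 3 — no move.
  6: 6 XOR 17 = 23 ≥ 6 — no move.
  16: 16 XOR 17 = 1 < 16 — winning move (to 1).
That gives 1 winning move.

1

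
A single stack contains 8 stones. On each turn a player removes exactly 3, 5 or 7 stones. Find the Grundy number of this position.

2

Build the Grundy sequence with g(k) = mex{g(k−s) : s ∈ {3, 5, 7}, s ≤ k}:
k:     0  1  2  3  4  5  6  7  8
g(k):  0  0  0  1  1  1  2  2  2
So g(8) = 2.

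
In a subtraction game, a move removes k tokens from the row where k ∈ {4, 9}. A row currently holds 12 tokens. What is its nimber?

Grundy values for subtraction set {4, 9}:
k:     0  1  2  3  4  5  6  7  8  9 10 11 12
g(k):  0  0  0  0  1  1  1  1  0  2  2  2  1
So g(12) = 1.

1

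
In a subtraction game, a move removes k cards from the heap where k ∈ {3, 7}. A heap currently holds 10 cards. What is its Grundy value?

0

Build the Grundy sequence with g(k) = mex{g(k−s) : s ∈ {3, 7}, s ≤ k}:
g(0) = mex{} = 0
g(1) = mex{} = 0
g(2) = mex{} = 0
g(3) = mex{0} = 1
g(4) = mex{0} = 1
g(5) = mex{0} = 1
g(6) = mex{1} = 0
g(7) = mex{0,1} = 2
g(8) = mex{0,1} = 2
g(9) = mex{0} = 1
g(10) = mex{1,2} = 0
So g(10) = 0.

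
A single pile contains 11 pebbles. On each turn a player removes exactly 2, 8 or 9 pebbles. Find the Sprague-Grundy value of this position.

Build the Grundy sequence with g(k) = mex{g(k−s) : s ∈ {2, 8, 9}, s ≤ k}:
g(0) = mex{} = 0
g(1) = mex{} = 0
g(2) = mex{0} = 1
g(3) = mex{0} = 1
g(4) = mex{1} = 0
g(5) = mex{1} = 0
g(6) = mex{0} = 1
g(7) = mex{0} = 1
g(8) = mex{0,1} = 2
g(9) = mex{0,1} = 2
g(10) = mex{0,1,2} = 3
g(11) = mex{1,2} = 0
So g(11) = 0.

0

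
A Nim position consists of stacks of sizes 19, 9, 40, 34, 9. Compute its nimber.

25

Compute the nim-sum pairwise:
19 ⊕ 9 = 26
26 ⊕ 40 = 50
50 ⊕ 34 = 16
16 ⊕ 9 = 25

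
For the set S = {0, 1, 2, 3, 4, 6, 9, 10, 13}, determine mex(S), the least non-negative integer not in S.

The values 0, 1, 2, 3, 4 are all present; 5 is the first non-negative integer missing from the set.

5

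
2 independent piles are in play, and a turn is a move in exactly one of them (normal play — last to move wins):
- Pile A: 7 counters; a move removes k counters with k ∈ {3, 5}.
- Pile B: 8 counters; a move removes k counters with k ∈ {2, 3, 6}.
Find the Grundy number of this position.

Grundy values for pile A (subtraction set {3, 5}):
g(0) = mex{} = 0
g(1) = mex{} = 0
g(2) = mex{} = 0
g(3) = mex{0} = 1
g(4) = mex{0} = 1
g(5) = mex{0} = 1
g(6) = mex{0,1} = 2
g(7) = mex{0,1} = 2
So g(7) = 2.
Build the Grundy sequence for pile B with g(k) = mex{g(k−s) : s ∈ {2, 3, 6}, s ≤ k}:
k:     0  1  2  3  4  5  6  7  8
g(k):  0  0  1  1  2  0  3  1  2
So g(8) = 2.
By the Sprague-Grundy theorem, the Grundy value of a sum of independent games is the XOR of the component values.
Combined value = 2 ⊕ 2 = 0.

0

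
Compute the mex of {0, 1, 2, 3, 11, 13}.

The values 0, 1, 2, 3 are all present; 4 is the first non-negative integer missing from the set.

4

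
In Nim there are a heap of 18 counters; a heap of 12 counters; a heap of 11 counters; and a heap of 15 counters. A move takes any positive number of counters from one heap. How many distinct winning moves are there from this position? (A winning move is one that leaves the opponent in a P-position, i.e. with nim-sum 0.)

In binary:
  10010  (18)
  01100  (12)
  01011  (11)
  01111  (15)
  -----
  11010  (26)
The overall nim-sum is X = 26. A heap of size p has a winning move iff p XOR X < p (reduce it to p XOR X).
  18: 18 XOR 26 = 8 < 18 — winning move (to 8).
  12: 12 XOR 26 = 22 ≥ 12 — no move.
  11: 11 XOR 26 = 17 ≥ 11 — no move.
  15: 15 XOR 26 = 21 ≥ 15 — no move.
That gives 1 winning move.

1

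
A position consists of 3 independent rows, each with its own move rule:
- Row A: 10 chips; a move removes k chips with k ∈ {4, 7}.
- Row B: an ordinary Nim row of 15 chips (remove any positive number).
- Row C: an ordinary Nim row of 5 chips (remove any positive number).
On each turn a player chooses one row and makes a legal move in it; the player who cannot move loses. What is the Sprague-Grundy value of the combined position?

8

Build the Grundy sequence for row A with g(k) = mex{g(k−s) : s ∈ {4, 7}, s ≤ k}:
g(0) = mex{} = 0
g(1) = mex{} = 0
g(2) = mex{} = 0
g(3) = mex{} = 0
g(4) = mex{0} = 1
g(5) = mex{0} = 1
g(6) = mex{0} = 1
g(7) = mex{0} = 1
g(8) = mex{0,1} = 2
g(9) = mex{0,1} = 2
g(10) = mex{0,1} = 2
So g(10) = 2.
Row B is a plain Nim row of size 15, so its Grundy value is 15.
Row C is a plain Nim row of size 5, so its Grundy value is 5.
The value of a disjunctive sum is the nim-sum of the parts.
Combined value = 2 XOR 15 XOR 5 = 8.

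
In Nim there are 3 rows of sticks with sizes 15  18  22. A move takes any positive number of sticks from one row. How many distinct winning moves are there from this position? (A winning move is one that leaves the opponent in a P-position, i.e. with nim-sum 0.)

Nim-sum: 15 ^ 18 ^ 22 = 11.
The overall nim-sum is X = 11. A row of size p has a winning move iff p XOR X < p (reduce it to p XOR X).
  15: 15 XOR 11 = 4 < 15 — winning move (to 4).
  18: 18 XOR 11 = 25 ≥ 18 — no move.
  22: 22 XOR 11 = 29 ≥ 22 — no move.
That gives 1 winning move.

1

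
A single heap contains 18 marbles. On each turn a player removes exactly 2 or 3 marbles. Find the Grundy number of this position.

1

Grundy values for subtraction set {2, 3}:
k:     0  1  2  3  4  5  6  7  8  9 10 11 12 13 14 15 16 17 18
g(k):  0  0  1  1  2  0  0  1  1  2  0  0  1  1  2  0  0  1  1
So g(18) = 1.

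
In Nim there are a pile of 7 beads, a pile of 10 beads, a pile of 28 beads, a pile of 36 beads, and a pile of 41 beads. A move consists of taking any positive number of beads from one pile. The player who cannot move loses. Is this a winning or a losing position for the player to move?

Winning position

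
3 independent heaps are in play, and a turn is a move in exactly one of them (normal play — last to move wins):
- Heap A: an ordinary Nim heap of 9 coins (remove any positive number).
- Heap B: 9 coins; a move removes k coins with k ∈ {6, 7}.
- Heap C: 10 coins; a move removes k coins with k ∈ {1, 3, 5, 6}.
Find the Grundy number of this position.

10

Heap A is a plain Nim heap of size 9, so its Grundy value is 9.
Build the Grundy sequence for heap B with g(k) = mex{g(k−s) : s ∈ {6, 7}, s ≤ k}:
g(0) = mex{} = 0
g(1) = mex{} = 0
g(2) = mex{} = 0
g(3) = mex{} = 0
g(4) = mex{} = 0
g(5) = mex{} = 0
g(6) = mex{0} = 1
g(7) = mex{0} = 1
g(8) = mex{0} = 1
g(9) = mex{0} = 1
So g(9) = 1.
Build the Grundy sequence for heap C with g(k) = mex{g(k−s) : s ∈ {1, 3, 5, 6}, s ≤ k}:
g(0) = mex{} = 0
g(1) = mex{0} = 1
g(2) = mex{1} = 0
g(3) = mex{0} = 1
g(4) = mex{1} = 0
g(5) = mex{0} = 1
g(6) = mex{0,1} = 2
g(7) = mex{0,1,2} = 3
g(8) = mex{0,1,3} = 2
g(9) = mex{0,1,2} = 3
g(10) = mex{0,1,3} = 2
So g(10) = 2.
By the Sprague-Grundy theorem, the Grundy value of a sum of independent games is the XOR of the component values.
Combined value = 9 XOR 1 XOR 2 = 10.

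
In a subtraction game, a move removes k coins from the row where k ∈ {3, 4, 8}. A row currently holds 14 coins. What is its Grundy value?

Build the Grundy sequence with g(k) = mex{g(k−s) : s ∈ {3, 4, 8}, s ≤ k}:
k:     0  1  2  3  4  5  6  7  8  9 10 11 12 13 14
g(k):  0  0  0  1  1  1  2  0  2  3  1  3  0  0  0
So g(14) = 0.

0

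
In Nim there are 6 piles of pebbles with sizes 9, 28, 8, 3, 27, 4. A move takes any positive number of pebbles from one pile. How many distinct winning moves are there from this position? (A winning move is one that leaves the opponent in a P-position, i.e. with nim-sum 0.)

3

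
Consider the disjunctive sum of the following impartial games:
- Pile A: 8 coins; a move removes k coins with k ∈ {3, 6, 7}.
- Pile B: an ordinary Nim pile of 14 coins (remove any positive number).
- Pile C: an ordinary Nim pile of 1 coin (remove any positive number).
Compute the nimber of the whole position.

13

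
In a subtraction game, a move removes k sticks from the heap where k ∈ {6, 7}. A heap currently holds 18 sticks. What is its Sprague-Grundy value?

0

Grundy values for subtraction set {6, 7}:
k:     0  1  2  3  4  5  6  7  8  9 10 11 12 13 14 15 16 17 18
g(k):  0  0  0  0  0  0  1  1  1  1  1  1  2  0  0  0  0  0  0
So g(18) = 0.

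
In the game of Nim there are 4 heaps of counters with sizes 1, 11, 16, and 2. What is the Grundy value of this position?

Write each in binary and XOR column by column:
  00001  (1)
  01011  (11)
  10000  (16)
  00010  (2)
  -----
  11000  (24)

24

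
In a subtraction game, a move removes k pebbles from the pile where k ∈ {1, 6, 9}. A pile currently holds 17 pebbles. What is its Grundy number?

Grundy values for subtraction set {1, 6, 9}:
k:     0  1  2  3  4  5  6  7  8  9 10 11 12 13 14 15 16 17
g(k):  0  1  0  1  0  1  2  0  1  2  3  2  0  1  0  1  2  0
So g(17) = 0.

0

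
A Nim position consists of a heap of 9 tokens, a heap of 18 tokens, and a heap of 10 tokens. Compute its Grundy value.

17

Nim-sum: 9 ⊕ 18 ⊕ 10 = 17.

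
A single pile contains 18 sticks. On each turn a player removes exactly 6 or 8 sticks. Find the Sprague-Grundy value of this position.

Compute g(0), g(1), … for moves {6, 8}:
k:     0  1  2  3  4  5  6  7  8  9 10 11 12 13 14 15 16 17 18
g(k):  0  0  0  0  0  0  1  1  1  1  1  1  2  2  0  0  0  0  0
So g(18) = 0.

0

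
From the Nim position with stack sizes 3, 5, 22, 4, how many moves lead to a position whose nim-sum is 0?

1

Bitwise XOR of the heap sizes:
  00011  (3)
  00101  (5)
  10110  (22)
  00100  (4)
  -----
  10100  (20)
The overall nim-sum is X = 20. A stack of size p has a winning move iff p XOR X < p (reduce it to p XOR X).
  3: 3 XOR 20 = 23 ≥ 3 — no move.
  5: 5 XOR 20 = 17 ≥ 5 — no move.
  22: 22 XOR 20 = 2 < 22 — winning move (to 2).
  4: 4 XOR 20 = 16 ≥ 4 — no move.
That gives 1 winning move.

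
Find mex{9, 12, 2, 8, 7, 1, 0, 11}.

3

The values 0, 1, 2 are all present; 3 is the first non-negative integer missing from the set.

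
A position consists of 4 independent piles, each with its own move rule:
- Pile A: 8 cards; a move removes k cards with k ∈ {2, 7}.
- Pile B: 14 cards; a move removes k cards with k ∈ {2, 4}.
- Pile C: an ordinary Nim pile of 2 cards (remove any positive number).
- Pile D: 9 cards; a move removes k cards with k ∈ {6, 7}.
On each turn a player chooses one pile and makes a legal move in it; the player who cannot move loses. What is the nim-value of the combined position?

For pile A, compute g(0), g(1), … with moves {2, 7}:
g(0) = mex{} = 0
g(1) = mex{} = 0
g(2) = mex{0} = 1
g(3) = mex{0} = 1
g(4) = mex{1} = 0
g(5) = mex{1} = 0
g(6) = mex{0} = 1
g(7) = mex{0} = 1
g(8) = mex{0,1} = 2
So g(8) = 2.
For pile B, compute g(0), g(1), … with moves {2, 4}:
k:     0  1  2  3  4  5  6  7  8  9 10 11 12 13 14
g(k):  0  0  1  1  2  2  0  0  1  1  2  2  0  0  1
So g(14) = 1.
Pile C is a plain Nim pile of size 2, so its Grundy value is 2.
Grundy values for pile D (subtraction set {6, 7}):
g(0) = mex{} = 0
g(1) = mex{} = 0
g(2) = mex{} = 0
g(3) = mex{} = 0
g(4) = mex{} = 0
g(5) = mex{} = 0
g(6) = mex{0} = 1
g(7) = mex{0} = 1
g(8) = mex{0} = 1
g(9) = mex{0} = 1
So g(9) = 1.
The value of a disjunctive sum is the nim-sum of the parts.
Combined value = 2 ⊕ 1 ⊕ 2 ⊕ 1 = 0.

0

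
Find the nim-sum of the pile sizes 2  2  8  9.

Write each in binary and XOR column by column:
  0010  (2)
  0010  (2)
  1000  (8)
  1001  (9)
  ----
  0001  (1)

1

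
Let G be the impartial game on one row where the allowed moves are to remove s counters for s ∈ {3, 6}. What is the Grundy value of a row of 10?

Compute g(0), g(1), … for moves {3, 6}:
k:     0  1  2  3  4  5  6  7  8  9 10
g(k):  0  0  0  1  1  1  2  2  2  0  0
So g(10) = 0.

0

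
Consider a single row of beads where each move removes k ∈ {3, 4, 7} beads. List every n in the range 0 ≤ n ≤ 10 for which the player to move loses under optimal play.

0, 1, 2, 10

Grundy values for subtraction set {3, 4, 7}:
k:     0  1  2  3  4  5  6  7  8  9 10
g(k):  0  0  0  1  1  1  2  2  2  3  0
The P-positions (g = 0) in 0..10 are 0, 1, 2, 10.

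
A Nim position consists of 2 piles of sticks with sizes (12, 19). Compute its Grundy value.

31

Compute the nim-sum pairwise:
12 ⊕ 19 = 31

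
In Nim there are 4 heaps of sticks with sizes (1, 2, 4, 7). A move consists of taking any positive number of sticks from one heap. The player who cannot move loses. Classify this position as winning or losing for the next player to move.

Compute the nim-sum pairwise:
1 ^ 2 = 3
3 ^ 4 = 7
7 ^ 7 = 0
The nim-sum is 0, so this is a P-position: the player to move is in a losing position under optimal play.

Losing position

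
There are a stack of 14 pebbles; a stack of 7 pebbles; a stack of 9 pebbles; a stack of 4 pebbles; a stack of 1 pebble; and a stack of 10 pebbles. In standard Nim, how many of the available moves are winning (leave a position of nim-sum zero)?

3

Compute the nim-sum pairwise:
14 ^ 7 = 9
9 ^ 9 = 0
0 ^ 4 = 4
4 ^ 1 = 5
5 ^ 10 = 15
The overall nim-sum is X = 15. A stack of size p has a winning move iff p XOR X < p (reduce it to p XOR X).
  14: 14 XOR 15 = 1 < 14 — winning move (to 1).
  7: 7 XOR 15 = 8 ≥ 7 — no move.
  9: 9 XOR 15 = 6 < 9 — winning move (to 6).
  4: 4 XOR 15 = 11 ≥ 4 — no move.
  1: 1 XOR 15 = 14 ≥ 1 — no move.
  10: 10 XOR 15 = 5 < 10 — winning move (to 5).
That gives 3 winning moves.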